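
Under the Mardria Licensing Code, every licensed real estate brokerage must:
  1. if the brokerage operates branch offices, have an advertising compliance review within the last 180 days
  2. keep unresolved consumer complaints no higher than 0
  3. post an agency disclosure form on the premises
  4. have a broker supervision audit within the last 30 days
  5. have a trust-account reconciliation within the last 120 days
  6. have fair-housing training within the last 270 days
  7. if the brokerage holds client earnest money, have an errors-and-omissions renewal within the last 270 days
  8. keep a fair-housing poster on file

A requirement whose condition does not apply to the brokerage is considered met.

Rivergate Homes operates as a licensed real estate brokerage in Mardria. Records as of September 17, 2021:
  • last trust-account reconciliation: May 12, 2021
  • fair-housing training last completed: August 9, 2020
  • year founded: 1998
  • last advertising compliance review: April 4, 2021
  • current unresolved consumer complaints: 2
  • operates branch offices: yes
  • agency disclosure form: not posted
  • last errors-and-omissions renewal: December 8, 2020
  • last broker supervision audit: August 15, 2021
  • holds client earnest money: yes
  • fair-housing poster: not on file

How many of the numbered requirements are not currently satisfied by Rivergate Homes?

7

1. condition 'operates branch offices' holds; advertising compliance review 166 days ago vs limit 180 → met
2. unresolved consumer complaints 2 > 0 → not met
3. agency disclosure form absent → not met
4. broker supervision audit 33 days ago vs limit 30 → not met
5. trust-account reconciliation 128 days ago vs limit 120 → not met
6. fair-housing training 404 days ago vs limit 270 → not met
7. condition 'holds client earnest money' holds; errors-and-omissions renewal 283 days ago vs limit 270 → not met
8. fair-housing poster absent → not met
Not met: 7 of 8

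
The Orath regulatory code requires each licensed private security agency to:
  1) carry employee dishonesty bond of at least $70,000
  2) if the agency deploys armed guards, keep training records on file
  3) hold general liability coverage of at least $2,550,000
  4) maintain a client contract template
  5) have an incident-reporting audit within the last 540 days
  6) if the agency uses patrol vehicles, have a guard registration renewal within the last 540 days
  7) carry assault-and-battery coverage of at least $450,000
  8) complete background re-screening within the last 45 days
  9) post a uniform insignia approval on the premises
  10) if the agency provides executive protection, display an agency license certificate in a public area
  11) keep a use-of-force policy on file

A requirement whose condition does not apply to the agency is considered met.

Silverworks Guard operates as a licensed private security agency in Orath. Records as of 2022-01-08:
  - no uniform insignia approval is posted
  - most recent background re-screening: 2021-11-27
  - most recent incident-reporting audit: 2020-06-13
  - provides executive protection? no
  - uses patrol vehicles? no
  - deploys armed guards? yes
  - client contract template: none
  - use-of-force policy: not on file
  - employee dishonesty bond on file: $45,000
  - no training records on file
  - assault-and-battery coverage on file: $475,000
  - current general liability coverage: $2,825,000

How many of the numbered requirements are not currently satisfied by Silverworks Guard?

6

1. employee dishonesty bond $45,000 < $70,000 → not met
2. condition 'deploys armed guards' holds; training records absent → not met
3. general liability coverage $2,825,000 ≥ $2,550,000 → met
4. client contract template absent → not met
5. incident-reporting audit 574 days ago vs limit 540 → not met
6. condition 'uses patrol vehicles' does not hold → requirement n/a → met
7. assault-and-battery coverage $475,000 ≥ $450,000 → met
8. background re-screening 42 days ago vs limit 45 → met
9. uniform insignia approval absent → not met
10. condition 'provides executive protection' does not hold → requirement n/a → met
11. use-of-force policy absent → not met
Not met: 6 of 11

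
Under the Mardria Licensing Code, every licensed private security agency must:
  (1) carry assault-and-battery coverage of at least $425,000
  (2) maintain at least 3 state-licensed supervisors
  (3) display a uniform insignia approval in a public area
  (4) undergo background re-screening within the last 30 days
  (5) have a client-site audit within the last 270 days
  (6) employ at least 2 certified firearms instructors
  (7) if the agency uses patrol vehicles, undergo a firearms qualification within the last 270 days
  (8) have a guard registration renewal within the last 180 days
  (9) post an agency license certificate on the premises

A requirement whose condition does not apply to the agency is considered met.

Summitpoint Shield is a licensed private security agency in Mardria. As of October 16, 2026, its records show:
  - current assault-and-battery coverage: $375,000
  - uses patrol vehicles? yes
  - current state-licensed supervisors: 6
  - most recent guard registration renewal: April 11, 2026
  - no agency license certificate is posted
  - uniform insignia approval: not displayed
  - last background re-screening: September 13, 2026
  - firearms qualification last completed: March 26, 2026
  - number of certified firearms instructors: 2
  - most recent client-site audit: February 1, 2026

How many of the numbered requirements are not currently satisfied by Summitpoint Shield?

1. assault-and-battery coverage $375,000 < $425,000 → not met
2. state-licensed supervisors 6 ≥ 3 → met
3. uniform insignia approval absent → not met
4. background re-screening 33 days ago vs limit 30 → not met
5. client-site audit 257 days ago vs limit 270 → met
6. certified firearms instructors 2 ≥ 2 → met
7. condition 'uses patrol vehicles' holds; firearms qualification 204 days ago vs limit 270 → met
8. guard registration renewal 188 days ago vs limit 180 → not met
9. agency license certificate absent → not met
Not met: 5 of 9

5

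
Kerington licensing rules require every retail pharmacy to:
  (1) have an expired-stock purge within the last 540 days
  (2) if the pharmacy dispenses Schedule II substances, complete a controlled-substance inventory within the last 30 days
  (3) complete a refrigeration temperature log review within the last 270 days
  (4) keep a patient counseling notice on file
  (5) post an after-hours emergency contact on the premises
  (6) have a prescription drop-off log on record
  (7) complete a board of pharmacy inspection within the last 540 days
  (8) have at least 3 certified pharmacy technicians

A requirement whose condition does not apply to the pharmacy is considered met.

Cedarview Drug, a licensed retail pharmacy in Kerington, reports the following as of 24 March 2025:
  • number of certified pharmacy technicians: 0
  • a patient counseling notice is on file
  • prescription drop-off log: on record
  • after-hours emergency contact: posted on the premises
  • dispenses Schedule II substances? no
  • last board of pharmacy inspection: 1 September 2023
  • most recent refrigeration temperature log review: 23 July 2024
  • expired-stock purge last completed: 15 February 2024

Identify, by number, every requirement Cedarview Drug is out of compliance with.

7, 8

1. expired-stock purge 403 days ago vs limit 540 → met
2. condition 'dispenses Schedule II substances' does not hold → requirement n/a → met
3. refrigeration temperature log review 244 days ago vs limit 270 → met
4. patient counseling notice present → met
5. after-hours emergency contact present → met
6. prescription drop-off log present → met
7. board of pharmacy inspection 570 days ago vs limit 540 → not met
8. certified pharmacy technicians 0 < 3 → not met
Not met: 7, 8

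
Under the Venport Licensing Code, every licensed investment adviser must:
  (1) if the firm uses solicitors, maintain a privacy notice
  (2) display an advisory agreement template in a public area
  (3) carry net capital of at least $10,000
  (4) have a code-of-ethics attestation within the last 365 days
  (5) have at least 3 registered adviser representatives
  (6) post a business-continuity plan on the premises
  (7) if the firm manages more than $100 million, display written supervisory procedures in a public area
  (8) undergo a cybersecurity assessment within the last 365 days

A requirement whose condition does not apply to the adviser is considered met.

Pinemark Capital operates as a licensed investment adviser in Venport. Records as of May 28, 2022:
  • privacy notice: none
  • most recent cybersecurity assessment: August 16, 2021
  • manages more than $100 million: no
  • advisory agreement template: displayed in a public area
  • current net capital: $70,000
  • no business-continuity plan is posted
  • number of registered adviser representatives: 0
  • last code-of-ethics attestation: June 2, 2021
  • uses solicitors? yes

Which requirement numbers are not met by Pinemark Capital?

1. condition 'uses solicitors' holds; privacy notice absent → not met
2. advisory agreement template present → met
3. net capital $70,000 ≥ $10,000 → met
4. code-of-ethics attestation 360 days ago vs limit 365 → met
5. registered adviser representatives 0 < 3 → not met
6. business-continuity plan absent → not met
7. condition 'manages more than $100 million' does not hold → requirement n/a → met
8. cybersecurity assessment 285 days ago vs limit 365 → met
Not met: 1, 5, 6

1, 5, 6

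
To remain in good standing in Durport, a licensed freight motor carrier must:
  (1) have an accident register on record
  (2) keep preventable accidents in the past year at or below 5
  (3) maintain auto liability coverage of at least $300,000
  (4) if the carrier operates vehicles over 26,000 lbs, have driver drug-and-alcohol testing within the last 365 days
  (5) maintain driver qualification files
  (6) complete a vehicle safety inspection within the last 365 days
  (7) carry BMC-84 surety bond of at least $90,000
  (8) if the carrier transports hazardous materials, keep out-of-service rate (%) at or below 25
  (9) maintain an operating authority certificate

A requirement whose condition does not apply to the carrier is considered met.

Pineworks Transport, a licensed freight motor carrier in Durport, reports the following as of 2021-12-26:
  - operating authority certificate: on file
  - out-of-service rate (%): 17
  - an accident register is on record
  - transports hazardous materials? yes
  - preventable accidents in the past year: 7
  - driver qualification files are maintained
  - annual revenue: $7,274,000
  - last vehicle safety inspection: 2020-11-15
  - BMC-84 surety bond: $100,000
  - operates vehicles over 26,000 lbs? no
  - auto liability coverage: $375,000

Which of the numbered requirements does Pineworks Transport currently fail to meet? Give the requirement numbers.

1. accident register present → met
2. preventable accidents in the past year 7 > 5 → not met
3. auto liability coverage $375,000 ≥ $300,000 → met
4. condition 'operates vehicles over 26,000 lbs' does not hold → requirement n/a → met
5. driver qualification files present → met
6. vehicle safety inspection 406 days ago vs limit 365 → not met
7. BMC-84 surety bond $100,000 ≥ $90,000 → met
8. condition 'transports hazardous materials' holds; out-of-service rate (%) 17 ≤ 25 → met
9. operating authority certificate present → met
Not met: 2, 6

2, 6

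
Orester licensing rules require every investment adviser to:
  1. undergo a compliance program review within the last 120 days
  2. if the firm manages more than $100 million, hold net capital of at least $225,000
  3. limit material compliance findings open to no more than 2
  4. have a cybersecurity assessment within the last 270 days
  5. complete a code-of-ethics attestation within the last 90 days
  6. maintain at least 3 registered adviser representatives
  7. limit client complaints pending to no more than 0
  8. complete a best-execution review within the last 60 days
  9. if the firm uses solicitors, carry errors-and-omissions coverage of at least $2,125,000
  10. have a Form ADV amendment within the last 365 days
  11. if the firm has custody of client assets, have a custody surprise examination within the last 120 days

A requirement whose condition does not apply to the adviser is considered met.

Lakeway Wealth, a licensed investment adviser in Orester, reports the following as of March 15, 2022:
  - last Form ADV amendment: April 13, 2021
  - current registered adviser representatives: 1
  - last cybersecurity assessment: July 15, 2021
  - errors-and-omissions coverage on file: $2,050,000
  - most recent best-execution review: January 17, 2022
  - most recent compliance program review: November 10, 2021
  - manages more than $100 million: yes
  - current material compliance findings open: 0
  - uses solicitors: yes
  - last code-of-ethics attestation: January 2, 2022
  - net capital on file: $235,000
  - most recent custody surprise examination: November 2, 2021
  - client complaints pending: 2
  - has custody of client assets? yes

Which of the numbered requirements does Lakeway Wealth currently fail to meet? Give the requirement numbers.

1, 6, 7, 9, 11

1. compliance program review 125 days ago vs limit 120 → not met
2. condition 'manages more than $100 million' holds; net capital $235,000 ≥ $225,000 → met
3. material compliance findings open 0 ≤ 2 → met
4. cybersecurity assessment 243 days ago vs limit 270 → met
5. code-of-ethics attestation 72 days ago vs limit 90 → met
6. registered adviser representatives 1 < 3 → not met
7. client complaints pending 2 > 0 → not met
8. best-execution review 57 days ago vs limit 60 → met
9. condition 'uses solicitors' holds; errors-and-omissions coverage $2,050,000 < $2,125,000 → not met
10. Form ADV amendment 336 days ago vs limit 365 → met
11. condition 'has custody of client assets' holds; custody surprise examination 133 days ago vs limit 120 → not met
Not met: 1, 6, 7, 9, 11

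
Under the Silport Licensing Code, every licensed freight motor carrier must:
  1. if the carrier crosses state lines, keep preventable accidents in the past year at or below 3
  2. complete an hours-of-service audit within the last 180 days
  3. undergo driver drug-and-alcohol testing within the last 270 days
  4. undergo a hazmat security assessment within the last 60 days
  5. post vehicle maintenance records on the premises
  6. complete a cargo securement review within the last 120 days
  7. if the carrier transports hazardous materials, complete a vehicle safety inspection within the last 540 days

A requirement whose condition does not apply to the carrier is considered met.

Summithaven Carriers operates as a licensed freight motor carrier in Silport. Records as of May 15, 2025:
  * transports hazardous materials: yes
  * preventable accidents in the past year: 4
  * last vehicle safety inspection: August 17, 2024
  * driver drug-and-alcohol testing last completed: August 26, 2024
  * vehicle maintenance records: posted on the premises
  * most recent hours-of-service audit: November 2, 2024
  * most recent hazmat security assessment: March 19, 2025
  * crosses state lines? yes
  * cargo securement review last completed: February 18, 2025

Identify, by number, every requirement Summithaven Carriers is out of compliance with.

1. condition 'crosses state lines' holds; preventable accidents in the past year 4 > 3 → not met
2. hours-of-service audit 194 days ago vs limit 180 → not met
3. driver drug-and-alcohol testing 262 days ago vs limit 270 → met
4. hazmat security assessment 57 days ago vs limit 60 → met
5. vehicle maintenance records present → met
6. cargo securement review 86 days ago vs limit 120 → met
7. condition 'transports hazardous materials' holds; vehicle safety inspection 271 days ago vs limit 540 → met
Not met: 1, 2

1, 2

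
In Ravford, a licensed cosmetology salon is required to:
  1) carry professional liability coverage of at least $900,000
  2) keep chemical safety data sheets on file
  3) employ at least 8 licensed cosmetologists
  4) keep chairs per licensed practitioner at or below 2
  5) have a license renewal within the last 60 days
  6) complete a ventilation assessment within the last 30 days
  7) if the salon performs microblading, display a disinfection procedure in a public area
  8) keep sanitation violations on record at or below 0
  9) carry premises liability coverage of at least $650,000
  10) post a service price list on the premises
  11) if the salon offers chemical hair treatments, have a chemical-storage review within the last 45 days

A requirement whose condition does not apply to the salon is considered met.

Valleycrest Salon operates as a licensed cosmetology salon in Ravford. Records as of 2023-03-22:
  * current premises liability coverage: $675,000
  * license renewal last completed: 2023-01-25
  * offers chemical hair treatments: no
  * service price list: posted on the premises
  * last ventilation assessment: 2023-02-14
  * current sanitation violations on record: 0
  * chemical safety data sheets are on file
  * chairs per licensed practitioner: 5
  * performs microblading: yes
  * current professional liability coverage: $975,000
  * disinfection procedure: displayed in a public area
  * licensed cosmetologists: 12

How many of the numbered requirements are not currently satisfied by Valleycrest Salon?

1. professional liability coverage $975,000 ≥ $900,000 → met
2. chemical safety data sheets present → met
3. licensed cosmetologists 12 ≥ 8 → met
4. chairs per licensed practitioner 5 > 2 → not met
5. license renewal 56 days ago vs limit 60 → met
6. ventilation assessment 36 days ago vs limit 30 → not met
7. condition 'performs microblading' holds; disinfection procedure present → met
8. sanitation violations on record 0 ≤ 0 → met
9. premises liability coverage $675,000 ≥ $650,000 → met
10. service price list present → met
11. condition 'offers chemical hair treatments' does not hold → requirement n/a → met
Not met: 2 of 11

2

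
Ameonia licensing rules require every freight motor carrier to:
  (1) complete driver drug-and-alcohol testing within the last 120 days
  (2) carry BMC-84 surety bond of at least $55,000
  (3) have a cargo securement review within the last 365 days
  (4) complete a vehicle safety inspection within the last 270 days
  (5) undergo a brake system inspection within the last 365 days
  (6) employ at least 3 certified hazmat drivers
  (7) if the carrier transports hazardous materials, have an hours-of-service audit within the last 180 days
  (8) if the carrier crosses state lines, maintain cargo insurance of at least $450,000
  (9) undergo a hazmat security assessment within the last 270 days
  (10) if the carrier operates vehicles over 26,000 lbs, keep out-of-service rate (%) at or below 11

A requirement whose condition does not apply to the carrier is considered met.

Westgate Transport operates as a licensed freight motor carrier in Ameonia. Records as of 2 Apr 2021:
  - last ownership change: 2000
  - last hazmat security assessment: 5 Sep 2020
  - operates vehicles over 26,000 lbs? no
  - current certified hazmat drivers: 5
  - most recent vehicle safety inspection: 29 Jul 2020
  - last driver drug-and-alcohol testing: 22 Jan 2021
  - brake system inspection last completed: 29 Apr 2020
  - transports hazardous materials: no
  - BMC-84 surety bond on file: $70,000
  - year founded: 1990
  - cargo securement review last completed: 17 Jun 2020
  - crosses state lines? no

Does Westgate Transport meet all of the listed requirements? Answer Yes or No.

1. driver drug-and-alcohol testing 70 days ago vs limit 120 → met
2. BMC-84 surety bond $70,000 ≥ $55,000 → met
3. cargo securement review 289 days ago vs limit 365 → met
4. vehicle safety inspection 247 days ago vs limit 270 → met
5. brake system inspection 338 days ago vs limit 365 → met
6. certified hazmat drivers 5 ≥ 3 → met
7. condition 'transports hazardous materials' does not hold → requirement n/a → met
8. condition 'crosses state lines' does not hold → requirement n/a → met
9. hazmat security assessment 209 days ago vs limit 270 → met
10. condition 'operates vehicles over 26,000 lbs' does not hold → requirement n/a → met
All met.

Yes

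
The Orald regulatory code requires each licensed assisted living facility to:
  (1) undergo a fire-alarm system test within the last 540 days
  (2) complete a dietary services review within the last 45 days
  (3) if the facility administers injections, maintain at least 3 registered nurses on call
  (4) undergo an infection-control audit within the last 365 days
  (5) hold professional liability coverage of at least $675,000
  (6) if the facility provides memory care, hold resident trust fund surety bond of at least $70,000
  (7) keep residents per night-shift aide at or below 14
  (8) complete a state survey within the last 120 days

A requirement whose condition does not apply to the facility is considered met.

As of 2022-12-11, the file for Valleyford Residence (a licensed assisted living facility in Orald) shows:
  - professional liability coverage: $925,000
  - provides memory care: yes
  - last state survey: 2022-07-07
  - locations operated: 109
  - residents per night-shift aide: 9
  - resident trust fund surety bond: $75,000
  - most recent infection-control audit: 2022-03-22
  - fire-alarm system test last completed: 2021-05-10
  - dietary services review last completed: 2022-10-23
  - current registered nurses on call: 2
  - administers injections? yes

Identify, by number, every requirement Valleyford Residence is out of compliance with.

1, 2, 3, 8

1. fire-alarm system test 580 days ago vs limit 540 → not met
2. dietary services review 49 days ago vs limit 45 → not met
3. condition 'administers injections' holds; registered nurses on call 2 < 3 → not met
4. infection-control audit 264 days ago vs limit 365 → met
5. professional liability coverage $925,000 ≥ $675,000 → met
6. condition 'provides memory care' holds; resident trust fund surety bond $75,000 ≥ $70,000 → met
7. residents per night-shift aide 9 ≤ 14 → met
8. state survey 157 days ago vs limit 120 → not met
Not met: 1, 2, 3, 8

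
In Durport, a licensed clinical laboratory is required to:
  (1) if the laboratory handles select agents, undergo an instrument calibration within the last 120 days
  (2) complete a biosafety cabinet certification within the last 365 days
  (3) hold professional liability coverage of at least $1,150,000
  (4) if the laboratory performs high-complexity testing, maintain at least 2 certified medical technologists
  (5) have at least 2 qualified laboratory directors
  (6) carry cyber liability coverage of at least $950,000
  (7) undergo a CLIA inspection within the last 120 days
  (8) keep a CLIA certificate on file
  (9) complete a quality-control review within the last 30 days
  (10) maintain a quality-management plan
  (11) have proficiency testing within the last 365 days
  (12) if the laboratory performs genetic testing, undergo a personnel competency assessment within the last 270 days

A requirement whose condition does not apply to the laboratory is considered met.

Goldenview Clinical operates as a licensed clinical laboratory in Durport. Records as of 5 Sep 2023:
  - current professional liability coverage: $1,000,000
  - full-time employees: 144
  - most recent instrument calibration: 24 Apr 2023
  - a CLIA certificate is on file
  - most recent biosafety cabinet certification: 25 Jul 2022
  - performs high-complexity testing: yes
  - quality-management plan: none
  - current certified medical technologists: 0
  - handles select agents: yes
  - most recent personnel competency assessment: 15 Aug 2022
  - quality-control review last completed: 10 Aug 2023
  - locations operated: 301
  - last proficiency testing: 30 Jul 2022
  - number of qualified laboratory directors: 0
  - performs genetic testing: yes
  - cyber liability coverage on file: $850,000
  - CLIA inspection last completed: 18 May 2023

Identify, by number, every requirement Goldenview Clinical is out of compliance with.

1, 2, 3, 4, 5, 6, 10, 11, 12

1. condition 'handles select agents' holds; instrument calibration 134 days ago vs limit 120 → not met
2. biosafety cabinet certification 407 days ago vs limit 365 → not met
3. professional liability coverage $1,000,000 < $1,150,000 → not met
4. condition 'performs high-complexity testing' holds; certified medical technologists 0 < 2 → not met
5. qualified laboratory directors 0 < 2 → not met
6. cyber liability coverage $850,000 < $950,000 → not met
7. CLIA inspection 110 days ago vs limit 120 → met
8. CLIA certificate present → met
9. quality-control review 26 days ago vs limit 30 → met
10. quality-management plan absent → not met
11. proficiency testing 402 days ago vs limit 365 → not met
12. condition 'performs genetic testing' holds; personnel competency assessment 386 days ago vs limit 270 → not met
Not met: 1, 2, 3, 4, 5, 6, 10, 11, 12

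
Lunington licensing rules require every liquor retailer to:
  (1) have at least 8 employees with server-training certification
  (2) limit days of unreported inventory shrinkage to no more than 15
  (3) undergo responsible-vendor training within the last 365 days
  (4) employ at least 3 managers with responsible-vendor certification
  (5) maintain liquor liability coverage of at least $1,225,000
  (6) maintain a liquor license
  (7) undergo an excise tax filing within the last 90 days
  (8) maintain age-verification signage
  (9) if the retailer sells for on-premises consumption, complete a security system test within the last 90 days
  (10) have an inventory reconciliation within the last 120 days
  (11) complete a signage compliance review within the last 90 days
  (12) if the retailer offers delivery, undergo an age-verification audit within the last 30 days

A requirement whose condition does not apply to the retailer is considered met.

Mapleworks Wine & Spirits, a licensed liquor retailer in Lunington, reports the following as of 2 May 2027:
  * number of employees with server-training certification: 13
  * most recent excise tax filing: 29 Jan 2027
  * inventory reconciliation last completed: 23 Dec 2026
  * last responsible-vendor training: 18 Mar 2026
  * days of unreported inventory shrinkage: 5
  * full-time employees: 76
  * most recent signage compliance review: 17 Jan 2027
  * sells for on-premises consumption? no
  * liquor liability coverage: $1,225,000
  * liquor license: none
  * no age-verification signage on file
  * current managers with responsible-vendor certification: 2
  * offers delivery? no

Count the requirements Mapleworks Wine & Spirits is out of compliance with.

1. employees with server-training certification 13 ≥ 8 → met
2. days of unreported inventory shrinkage 5 ≤ 15 → met
3. responsible-vendor training 410 days ago vs limit 365 → not met
4. managers with responsible-vendor certification 2 < 3 → not met
5. liquor liability coverage $1,225,000 ≥ $1,225,000 → met
6. liquor license absent → not met
7. excise tax filing 93 days ago vs limit 90 → not met
8. age-verification signage absent → not met
9. condition 'sells for on-premises consumption' does not hold → requirement n/a → met
10. inventory reconciliation 130 days ago vs limit 120 → not met
11. signage compliance review 105 days ago vs limit 90 → not met
12. condition 'offers delivery' does not hold → requirement n/a → met
Not met: 7 of 12

7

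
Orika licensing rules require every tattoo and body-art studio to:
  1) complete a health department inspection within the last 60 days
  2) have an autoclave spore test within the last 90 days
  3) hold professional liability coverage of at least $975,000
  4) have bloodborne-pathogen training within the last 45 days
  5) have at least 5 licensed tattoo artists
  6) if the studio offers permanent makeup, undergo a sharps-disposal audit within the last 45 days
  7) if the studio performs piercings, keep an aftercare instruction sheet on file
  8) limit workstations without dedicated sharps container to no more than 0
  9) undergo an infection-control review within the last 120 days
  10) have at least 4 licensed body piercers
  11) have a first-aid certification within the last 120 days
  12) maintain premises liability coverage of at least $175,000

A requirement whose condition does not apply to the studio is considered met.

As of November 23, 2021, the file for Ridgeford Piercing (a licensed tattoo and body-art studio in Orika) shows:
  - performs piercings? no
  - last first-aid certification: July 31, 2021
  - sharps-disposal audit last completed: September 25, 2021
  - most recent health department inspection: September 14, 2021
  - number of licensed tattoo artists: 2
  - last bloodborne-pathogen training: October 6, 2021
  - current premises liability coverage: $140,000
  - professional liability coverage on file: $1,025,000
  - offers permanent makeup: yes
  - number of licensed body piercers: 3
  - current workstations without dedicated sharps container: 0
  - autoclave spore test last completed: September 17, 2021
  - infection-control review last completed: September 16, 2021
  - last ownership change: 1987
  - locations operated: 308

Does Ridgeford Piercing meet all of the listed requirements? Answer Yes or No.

1. health department inspection 70 days ago vs limit 60 → not met
2. autoclave spore test 67 days ago vs limit 90 → met
3. professional liability coverage $1,025,000 ≥ $975,000 → met
4. bloodborne-pathogen training 48 days ago vs limit 45 → not met
5. licensed tattoo artists 2 < 5 → not met
6. condition 'offers permanent makeup' holds; sharps-disposal audit 59 days ago vs limit 45 → not met
7. condition 'performs piercings' does not hold → requirement n/a → met
8. workstations without dedicated sharps container 0 ≤ 0 → met
9. infection-control review 68 days ago vs limit 120 → met
10. licensed body piercers 3 < 4 → not met
11. first-aid certification 115 days ago vs limit 120 → met
12. premises liability coverage $140,000 < $175,000 → not met
Not met: 1, 4, 5, 6, 10, 12

No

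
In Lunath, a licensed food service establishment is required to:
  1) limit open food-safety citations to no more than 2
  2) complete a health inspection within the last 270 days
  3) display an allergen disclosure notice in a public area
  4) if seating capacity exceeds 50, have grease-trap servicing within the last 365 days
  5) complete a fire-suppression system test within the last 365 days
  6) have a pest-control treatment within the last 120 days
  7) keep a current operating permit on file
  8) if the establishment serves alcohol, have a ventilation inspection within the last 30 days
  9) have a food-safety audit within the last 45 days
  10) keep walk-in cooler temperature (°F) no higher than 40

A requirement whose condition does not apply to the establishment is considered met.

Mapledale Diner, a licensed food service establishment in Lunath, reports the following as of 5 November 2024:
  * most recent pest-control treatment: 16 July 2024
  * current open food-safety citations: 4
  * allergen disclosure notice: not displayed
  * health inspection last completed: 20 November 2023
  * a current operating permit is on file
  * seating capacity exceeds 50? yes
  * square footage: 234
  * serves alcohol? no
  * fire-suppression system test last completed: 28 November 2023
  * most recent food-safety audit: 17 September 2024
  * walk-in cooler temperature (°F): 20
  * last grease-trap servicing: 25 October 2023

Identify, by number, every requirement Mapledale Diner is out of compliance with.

1. open food-safety citations 4 > 2 → not met
2. health inspection 351 days ago vs limit 270 → not met
3. allergen disclosure notice absent → not met
4. condition 'seating capacity exceeds 50' holds; grease-trap servicing 377 days ago vs limit 365 → not met
5. fire-suppression system test 343 days ago vs limit 365 → met
6. pest-control treatment 112 days ago vs limit 120 → met
7. current operating permit present → met
8. condition 'serves alcohol' does not hold → requirement n/a → met
9. food-safety audit 49 days ago vs limit 45 → not met
10. walk-in cooler temperature (°F) 20 ≤ 40 → met
Not met: 1, 2, 3, 4, 9

1, 2, 3, 4, 9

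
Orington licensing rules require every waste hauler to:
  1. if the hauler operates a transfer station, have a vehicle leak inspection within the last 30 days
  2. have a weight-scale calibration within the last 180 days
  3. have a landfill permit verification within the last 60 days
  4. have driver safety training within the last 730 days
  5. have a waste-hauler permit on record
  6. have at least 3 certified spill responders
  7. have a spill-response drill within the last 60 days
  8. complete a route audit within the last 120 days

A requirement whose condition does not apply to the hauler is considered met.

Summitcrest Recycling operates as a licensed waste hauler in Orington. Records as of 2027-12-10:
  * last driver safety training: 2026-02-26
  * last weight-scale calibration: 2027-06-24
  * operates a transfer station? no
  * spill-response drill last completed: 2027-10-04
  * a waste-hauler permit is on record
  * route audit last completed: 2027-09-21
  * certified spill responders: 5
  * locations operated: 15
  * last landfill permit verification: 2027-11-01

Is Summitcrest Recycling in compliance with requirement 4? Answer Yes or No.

Yes

4. driver safety training 652 days ago vs limit 730 → met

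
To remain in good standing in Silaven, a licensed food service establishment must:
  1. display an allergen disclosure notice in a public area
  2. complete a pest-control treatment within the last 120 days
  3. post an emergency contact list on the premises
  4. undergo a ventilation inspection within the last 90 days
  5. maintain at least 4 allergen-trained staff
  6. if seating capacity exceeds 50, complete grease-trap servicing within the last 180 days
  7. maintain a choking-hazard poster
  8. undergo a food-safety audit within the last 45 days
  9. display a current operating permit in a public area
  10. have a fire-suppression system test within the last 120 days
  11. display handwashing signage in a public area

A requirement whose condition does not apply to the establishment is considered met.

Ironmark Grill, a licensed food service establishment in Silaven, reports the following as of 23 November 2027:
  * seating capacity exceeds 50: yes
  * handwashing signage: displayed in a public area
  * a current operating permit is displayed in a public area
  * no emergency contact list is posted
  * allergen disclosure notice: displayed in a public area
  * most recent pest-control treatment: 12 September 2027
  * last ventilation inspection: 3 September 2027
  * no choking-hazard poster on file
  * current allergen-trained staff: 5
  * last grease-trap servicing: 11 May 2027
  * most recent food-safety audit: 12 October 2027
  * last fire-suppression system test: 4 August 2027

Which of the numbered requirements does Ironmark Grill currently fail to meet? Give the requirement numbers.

1. allergen disclosure notice present → met
2. pest-control treatment 72 days ago vs limit 120 → met
3. emergency contact list absent → not met
4. ventilation inspection 81 days ago vs limit 90 → met
5. allergen-trained staff 5 ≥ 4 → met
6. condition 'seating capacity exceeds 50' holds; grease-trap servicing 196 days ago vs limit 180 → not met
7. choking-hazard poster absent → not met
8. food-safety audit 42 days ago vs limit 45 → met
9. current operating permit present → met
10. fire-suppression system test 111 days ago vs limit 120 → met
11. handwashing signage present → met
Not met: 3, 6, 7

3, 6, 7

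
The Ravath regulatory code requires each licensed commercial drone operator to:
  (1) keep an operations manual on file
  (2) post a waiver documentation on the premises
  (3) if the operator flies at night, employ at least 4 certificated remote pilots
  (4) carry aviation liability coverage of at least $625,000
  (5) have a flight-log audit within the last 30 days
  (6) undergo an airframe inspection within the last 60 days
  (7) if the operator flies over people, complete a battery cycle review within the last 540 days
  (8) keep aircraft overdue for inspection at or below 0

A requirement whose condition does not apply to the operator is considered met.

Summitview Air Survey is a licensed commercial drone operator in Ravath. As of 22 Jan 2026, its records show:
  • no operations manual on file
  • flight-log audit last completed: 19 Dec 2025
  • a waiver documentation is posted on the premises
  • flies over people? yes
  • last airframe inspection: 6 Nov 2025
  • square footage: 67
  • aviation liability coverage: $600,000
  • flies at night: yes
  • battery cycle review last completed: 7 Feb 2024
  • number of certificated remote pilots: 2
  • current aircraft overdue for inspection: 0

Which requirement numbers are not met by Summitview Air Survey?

1, 3, 4, 5, 6, 7

1. operations manual absent → not met
2. waiver documentation present → met
3. condition 'flies at night' holds; certificated remote pilots 2 < 4 → not met
4. aviation liability coverage $600,000 < $625,000 → not met
5. flight-log audit 34 days ago vs limit 30 → not met
6. airframe inspection 77 days ago vs limit 60 → not met
7. condition 'flies over people' holds; battery cycle review 715 days ago vs limit 540 → not met
8. aircraft overdue for inspection 0 ≤ 0 → met
Not met: 1, 3, 4, 5, 6, 7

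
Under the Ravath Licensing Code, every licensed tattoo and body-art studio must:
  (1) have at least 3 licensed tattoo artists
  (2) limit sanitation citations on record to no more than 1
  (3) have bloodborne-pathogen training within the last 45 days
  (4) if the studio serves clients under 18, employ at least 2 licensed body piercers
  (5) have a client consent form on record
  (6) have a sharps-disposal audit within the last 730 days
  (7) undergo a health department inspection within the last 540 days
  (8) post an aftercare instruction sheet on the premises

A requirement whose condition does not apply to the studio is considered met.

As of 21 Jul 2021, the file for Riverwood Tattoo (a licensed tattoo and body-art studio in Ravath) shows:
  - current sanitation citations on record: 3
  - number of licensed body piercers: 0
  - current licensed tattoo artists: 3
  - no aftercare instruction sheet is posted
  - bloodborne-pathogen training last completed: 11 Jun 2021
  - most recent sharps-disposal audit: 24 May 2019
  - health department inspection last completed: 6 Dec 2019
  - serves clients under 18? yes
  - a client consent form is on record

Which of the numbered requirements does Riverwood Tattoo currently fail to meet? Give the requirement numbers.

2, 4, 6, 7, 8

1. licensed tattoo artists 3 ≥ 3 → met
2. sanitation citations on record 3 > 1 → not met
3. bloodborne-pathogen training 40 days ago vs limit 45 → met
4. condition 'serves clients under 18' holds; licensed body piercers 0 < 2 → not met
5. client consent form present → met
6. sharps-disposal audit 789 days ago vs limit 730 → not met
7. health department inspection 593 days ago vs limit 540 → not met
8. aftercare instruction sheet absent → not met
Not met: 2, 4, 6, 7, 8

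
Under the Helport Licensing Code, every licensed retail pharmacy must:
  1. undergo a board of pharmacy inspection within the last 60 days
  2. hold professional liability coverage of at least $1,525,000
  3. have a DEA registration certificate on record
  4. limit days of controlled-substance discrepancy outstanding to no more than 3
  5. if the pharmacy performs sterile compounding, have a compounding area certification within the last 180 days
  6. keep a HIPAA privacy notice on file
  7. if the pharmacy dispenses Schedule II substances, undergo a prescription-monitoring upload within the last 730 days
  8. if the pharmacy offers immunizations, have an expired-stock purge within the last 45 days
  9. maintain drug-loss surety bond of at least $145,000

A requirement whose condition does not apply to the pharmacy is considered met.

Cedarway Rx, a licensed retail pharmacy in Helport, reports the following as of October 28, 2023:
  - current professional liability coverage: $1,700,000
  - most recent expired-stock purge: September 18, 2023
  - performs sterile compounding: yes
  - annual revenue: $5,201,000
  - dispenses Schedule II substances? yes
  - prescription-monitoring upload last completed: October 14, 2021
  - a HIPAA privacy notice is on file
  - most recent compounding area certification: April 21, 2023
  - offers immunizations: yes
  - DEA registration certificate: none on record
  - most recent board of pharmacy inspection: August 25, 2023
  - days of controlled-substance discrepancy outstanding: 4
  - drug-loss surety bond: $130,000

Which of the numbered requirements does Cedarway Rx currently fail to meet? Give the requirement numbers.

1. board of pharmacy inspection 64 days ago vs limit 60 → not met
2. professional liability coverage $1,700,000 ≥ $1,525,000 → met
3. DEA registration certificate absent → not met
4. days of controlled-substance discrepancy outstanding 4 > 3 → not met
5. condition 'performs sterile compounding' holds; compounding area certification 190 days ago vs limit 180 → not met
6. HIPAA privacy notice present → met
7. condition 'dispenses Schedule II substances' holds; prescription-monitoring upload 744 days ago vs limit 730 → not met
8. condition 'offers immunizations' holds; expired-stock purge 40 days ago vs limit 45 → met
9. drug-loss surety bond $130,000 < $145,000 → not met
Not met: 1, 3, 4, 5, 7, 9

1, 3, 4, 5, 7, 9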